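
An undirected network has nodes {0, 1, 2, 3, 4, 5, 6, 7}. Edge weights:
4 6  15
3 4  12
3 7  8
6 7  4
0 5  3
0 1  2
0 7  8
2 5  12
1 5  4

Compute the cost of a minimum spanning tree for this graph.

49

Kruskal's algorithm — process edges by increasing weight (ties by edge label):
0 1 (2): add — endpoints in different components.
0 5 (3): add — endpoints in different components.
1 5 (4): skip — 1 and 5 already connected.
6 7 (4): add — endpoints in different components.
0 7 (8): add — endpoints in different components.
3 7 (8): add — endpoints in different components.
2 5 (12): add — endpoints in different components.
3 4 (12): add — endpoints in different components.
MST edges: 0 1, 0 5, 6 7, 0 7, 3 7, 2 5, 3 4; total weight 2+3+4+8+8+12+12 = 49.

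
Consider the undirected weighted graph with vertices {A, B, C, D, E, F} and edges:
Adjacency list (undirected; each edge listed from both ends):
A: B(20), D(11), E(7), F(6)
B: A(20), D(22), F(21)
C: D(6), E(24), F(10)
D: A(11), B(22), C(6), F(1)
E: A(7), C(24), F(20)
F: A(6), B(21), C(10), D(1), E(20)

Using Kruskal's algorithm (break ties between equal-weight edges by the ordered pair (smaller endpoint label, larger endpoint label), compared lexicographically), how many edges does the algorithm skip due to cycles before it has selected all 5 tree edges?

Sort edges by weight, then run Kruskal:
D F (1): add — endpoints in different components.
A F (6): add — endpoints in different components.
C D (6): add — endpoints in different components.
A E (7): add — endpoints in different components.
C F (10): skip — C and F already connected.
A D (11): skip — A and D already connected.
A B (20): add — endpoints in different components.
Edges rejected before the tree was complete: 2.

2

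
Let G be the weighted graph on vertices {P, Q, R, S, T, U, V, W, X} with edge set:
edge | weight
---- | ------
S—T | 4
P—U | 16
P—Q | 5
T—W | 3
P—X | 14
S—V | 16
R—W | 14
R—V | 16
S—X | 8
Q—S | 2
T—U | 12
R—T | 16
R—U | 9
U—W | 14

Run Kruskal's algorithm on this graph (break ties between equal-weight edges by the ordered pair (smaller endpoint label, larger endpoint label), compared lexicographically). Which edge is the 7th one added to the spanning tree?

Kruskal: consider edges lightest-first.
Q—S (2): add — endpoints in different components.
T—W (3): add — endpoints in different components.
S—T (4): add — endpoints in different components.
P—Q (5): add — endpoints in different components.
S—X (8): add — endpoints in different components.
R—U (9): add — endpoints in different components.
T—U (12): add — endpoints in different components.
P—X (14): skip — X and P already connected.
R—W (14): skip — W and R already connected.
U—W (14): skip — W and U already connected.
P—U (16): skip — U and P already connected.
R—T (16): skip — R and T already connected.
R—V (16): add — endpoints in different components.
The 7th edge added is T—U.

T-U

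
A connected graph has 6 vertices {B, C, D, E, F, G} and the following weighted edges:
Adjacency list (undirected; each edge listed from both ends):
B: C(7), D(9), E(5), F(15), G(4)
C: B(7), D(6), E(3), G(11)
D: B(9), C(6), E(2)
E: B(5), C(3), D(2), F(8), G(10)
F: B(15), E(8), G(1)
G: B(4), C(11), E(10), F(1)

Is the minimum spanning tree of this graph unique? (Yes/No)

Yes

Sort edges by weight, then run Kruskal:
F G (1): add — endpoints in different components.
D E (2): add — endpoints in different components.
C E (3): add — endpoints in different components.
B G (4): add — endpoints in different components.
B E (5): add — endpoints in different components.
Every non-tree edge has weight strictly greater than the heaviest edge on the tree path between its endpoints, so the MST is unique.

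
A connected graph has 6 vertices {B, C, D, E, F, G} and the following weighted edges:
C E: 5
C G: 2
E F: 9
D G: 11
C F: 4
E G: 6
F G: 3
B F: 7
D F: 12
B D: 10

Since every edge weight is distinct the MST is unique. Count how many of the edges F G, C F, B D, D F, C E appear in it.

3

Kruskal's algorithm — process edges by increasing weight (ties by edge label):
C G (2): add — endpoints in different components.
F G (3): add — endpoints in different components.
C F (4): skip — C and F already connected.
C E (5): add — endpoints in different components.
E G (6): skip — E and G already connected.
B F (7): add — endpoints in different components.
E F (9): skip — E and F already connected.
B D (10): add — endpoints in different components.
MST edge set: {C G, F G, C E, B F, B D}.
Of the listed edges, {F G, B D, C E} are in the MST → 3.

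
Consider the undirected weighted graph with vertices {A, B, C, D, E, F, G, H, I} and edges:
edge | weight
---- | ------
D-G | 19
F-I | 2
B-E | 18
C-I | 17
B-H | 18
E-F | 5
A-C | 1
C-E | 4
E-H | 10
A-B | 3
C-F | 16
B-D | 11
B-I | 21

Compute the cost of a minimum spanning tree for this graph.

55

Kruskal: consider edges lightest-first.
A-C (1): add — endpoints in different components.
F-I (2): add — endpoints in different components.
A-B (3): add — endpoints in different components.
C-E (4): add — endpoints in different components.
E-F (5): add — endpoints in different components.
E-H (10): add — endpoints in different components.
B-D (11): add — endpoints in different components.
C-F (16): skip — C and F already connected.
C-I (17): skip — C and I already connected.
B-E (18): skip — B and E already connected.
B-H (18): skip — B and H already connected.
D-G (19): add — endpoints in different components.
MST edges: A-C, F-I, A-B, C-E, E-F, E-H, B-D, D-G; total weight 1+2+3+4+5+10+11+19 = 55.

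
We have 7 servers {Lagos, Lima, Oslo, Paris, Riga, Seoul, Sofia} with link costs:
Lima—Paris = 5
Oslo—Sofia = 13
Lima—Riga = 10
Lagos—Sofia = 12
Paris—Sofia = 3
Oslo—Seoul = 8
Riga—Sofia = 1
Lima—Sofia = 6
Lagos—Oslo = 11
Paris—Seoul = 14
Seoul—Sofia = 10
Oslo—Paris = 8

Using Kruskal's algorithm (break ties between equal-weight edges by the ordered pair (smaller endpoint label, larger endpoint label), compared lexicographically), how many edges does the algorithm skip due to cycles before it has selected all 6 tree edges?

3

Sort edges by weight, then run Kruskal:
Riga—Sofia (1): add. Components now {Lagos} {Seoul} {Oslo} {Riga,Sofia} {Lima} {Paris}
Paris—Sofia (3): add. Components now {Lagos} {Seoul} {Oslo} {Paris,Riga,Sofia} {Lima}
Lima—Paris (5): add. Components now {Lagos} {Seoul} {Oslo} {Lima,Paris,Riga,Sofia}
Lima—Sofia (6): skip — Lima and Sofia already connected.
Oslo—Paris (8): add. Components now {Lagos} {Seoul} {Lima,Oslo,Paris,Riga,Sofia}
Oslo—Seoul (8): add. Components now {Lagos} {Lima,Oslo,Paris,Riga,Seoul,Sofia}
Lima—Riga (10): skip — Riga and Lima already connected.
Seoul—Sofia (10): skip — Seoul and Sofia already connected.
Lagos—Oslo (11): add. Components now {Lagos,Lima,Oslo,Paris,Riga,Seoul,Sofia}
Edges rejected before the tree was complete: 3.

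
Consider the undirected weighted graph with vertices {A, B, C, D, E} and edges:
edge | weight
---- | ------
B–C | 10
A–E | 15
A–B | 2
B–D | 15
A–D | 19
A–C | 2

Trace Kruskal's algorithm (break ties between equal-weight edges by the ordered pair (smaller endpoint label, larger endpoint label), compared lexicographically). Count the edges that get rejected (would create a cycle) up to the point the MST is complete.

1

Kruskal's algorithm — process edges by increasing weight (ties by edge label):
A–B (2): add. Components now {A,B} {C} {D} {E}
A–C (2): add. Components now {A,B,C} {D} {E}
B–C (10): skip — B and C already connected.
A–E (15): add. Components now {A,B,C,E} {D}
B–D (15): add. Components now {A,B,C,D,E}
Edges rejected before the tree was complete: 1.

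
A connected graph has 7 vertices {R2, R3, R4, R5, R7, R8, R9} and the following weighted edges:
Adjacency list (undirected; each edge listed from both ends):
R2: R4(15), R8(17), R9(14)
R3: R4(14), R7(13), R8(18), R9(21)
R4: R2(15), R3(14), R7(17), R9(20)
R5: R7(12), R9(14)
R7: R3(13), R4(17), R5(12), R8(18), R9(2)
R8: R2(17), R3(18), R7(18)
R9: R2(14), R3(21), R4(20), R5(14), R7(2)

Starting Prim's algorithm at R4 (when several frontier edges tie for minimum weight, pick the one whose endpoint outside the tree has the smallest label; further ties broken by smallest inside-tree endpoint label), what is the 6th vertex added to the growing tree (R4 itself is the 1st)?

R2

Grow the tree from R4 using Prim:
Step 1: frontier [R3 R4 14, R2 R4 15, R4 R7 17, R4 R9 20] → take R3 R4 (14); add R3.
Step 2: frontier [R3 R7 13, R3 R8 18, R3 R9 21, R2 R4 15, R4 R7 17, R4 R9 20] → take R3 R7 (13); add R7.
Step 3: frontier [R3 R8 18, R3 R9 21, R2 R4 15, R4 R9 20, R7 R9 2, R5 R7 12, R7 R8 18] → take R7 R9 (2); add R9.
Step 4: frontier [R3 R8 18, R2 R4 15, R5 R7 12, R7 R8 18, R2 R9 14, R5 R9 14] → take R5 R7 (12); add R5.
Step 5: frontier [R3 R8 18, R2 R4 15, R7 R8 18, R2 R9 14] → take R2 R9 (14); add R2.
Step 6: frontier [R2 R8 17, R3 R8 18, R7 R8 18] → take R2 R8 (17); add R8.
Vertex order: R4, R3, R7, R9, R5, R2, R8. The 6th vertex is R2.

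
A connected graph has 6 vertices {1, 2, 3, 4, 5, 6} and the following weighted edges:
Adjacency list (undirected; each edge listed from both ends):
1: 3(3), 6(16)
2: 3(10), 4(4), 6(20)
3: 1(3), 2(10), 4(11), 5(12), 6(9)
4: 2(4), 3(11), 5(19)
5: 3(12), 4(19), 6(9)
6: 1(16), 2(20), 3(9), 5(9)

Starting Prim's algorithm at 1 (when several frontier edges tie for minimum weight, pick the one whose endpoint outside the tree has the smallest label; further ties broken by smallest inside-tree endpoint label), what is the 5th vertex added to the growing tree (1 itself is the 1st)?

Prim's algorithm from 1:
Step 1: cheapest edge leaving the tree is 1 3 (3); add 3.
Step 2: cheapest edge leaving the tree is 3 6 (9); add 6.
Step 3: cheapest edge leaving the tree is 5 6 (9); add 5.
Step 4: cheapest edge leaving the tree is 2 3 (10); add 2.
Step 5: cheapest edge leaving the tree is 2 4 (4); add 4.
Vertex order: 1, 3, 6, 5, 2, 4. The 5th vertex is 2.

2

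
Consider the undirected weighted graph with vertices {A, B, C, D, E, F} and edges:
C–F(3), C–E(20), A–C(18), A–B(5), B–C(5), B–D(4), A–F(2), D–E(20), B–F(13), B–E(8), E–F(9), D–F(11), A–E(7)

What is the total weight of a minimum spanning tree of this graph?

21

Prim's algorithm from C:
Step 1: cheapest edge leaving the tree is C–F (3); add F.
Step 2: cheapest edge leaving the tree is A–F (2); add A.
Step 3: cheapest edge leaving the tree is A–B (5); add B.
Step 4: cheapest edge leaving the tree is B–D (4); add D.
Step 5: cheapest edge leaving the tree is A–E (7); add E.
MST edges: C–F, A–F, A–B, B–D, A–E; total weight 3+2+5+4+7 = 21.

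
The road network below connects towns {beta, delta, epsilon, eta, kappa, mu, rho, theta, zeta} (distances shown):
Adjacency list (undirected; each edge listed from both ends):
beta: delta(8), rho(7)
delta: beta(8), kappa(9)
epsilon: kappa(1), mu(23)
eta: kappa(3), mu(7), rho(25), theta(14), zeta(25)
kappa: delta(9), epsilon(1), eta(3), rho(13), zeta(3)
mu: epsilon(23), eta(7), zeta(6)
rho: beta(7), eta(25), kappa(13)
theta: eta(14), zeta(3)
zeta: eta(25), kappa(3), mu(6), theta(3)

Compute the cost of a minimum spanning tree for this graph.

Prim's algorithm from beta:
Step 1: frontier [beta-rho 7, beta-delta 8] → take beta-rho (7); add rho.
Step 2: frontier [beta-delta 8, kappa-rho 13, eta-rho 25] → take beta-delta (8); add delta.
Step 3: frontier [delta-kappa 9, kappa-rho 13, eta-rho 25] → take delta-kappa (9); add kappa.
Step 4: frontier [epsilon-kappa 1, eta-kappa 3, kappa-zeta 3, eta-rho 25] → take epsilon-kappa (1); add epsilon.
Step 5: frontier [epsilon-mu 23, eta-kappa 3, kappa-zeta 3, eta-rho 25] → take eta-kappa (3); add eta.
Step 6: frontier [epsilon-mu 23, eta-mu 7, eta-theta 14, eta-zeta 25, kappa-zeta 3] → take kappa-zeta (3); add zeta.
Step 7: frontier [epsilon-mu 23, eta-mu 7, eta-theta 14, theta-zeta 3, mu-zeta 6] → take theta-zeta (3); add theta.
Step 8: frontier [epsilon-mu 23, eta-mu 7, mu-zeta 6] → take mu-zeta (6); add mu.
MST edges: beta-rho, beta-delta, delta-kappa, epsilon-kappa, eta-kappa, kappa-zeta, theta-zeta, mu-zeta; total weight 7+8+9+1+3+3+3+6 = 40.

40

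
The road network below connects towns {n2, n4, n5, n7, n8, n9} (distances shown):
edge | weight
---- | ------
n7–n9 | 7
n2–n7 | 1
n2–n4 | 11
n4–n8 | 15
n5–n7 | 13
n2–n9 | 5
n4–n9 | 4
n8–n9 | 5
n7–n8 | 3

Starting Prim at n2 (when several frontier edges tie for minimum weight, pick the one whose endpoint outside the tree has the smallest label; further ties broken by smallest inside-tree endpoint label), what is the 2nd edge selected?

n7-n8

Prim's algorithm from n2:
Step 1: frontier [n2–n7 1, n2–n9 5, n2–n4 11] → take n2–n7 (1); add n7.
Step 2: frontier [n2–n9 5, n2–n4 11, n7–n8 3, n7–n9 7, n5–n7 13] → take n7–n8 (3); add n8.
Step 3: frontier [n2–n9 5, n2–n4 11, n7–n9 7, n5–n7 13, n8–n9 5, n4–n8 15] → take n2–n9 (5); add n9.
Step 4: frontier [n2–n4 11, n5–n7 13, n4–n8 15, n4–n9 4] → take n4–n9 (4); add n4.
Step 5: frontier [n5–n7 13] → take n5–n7 (13); add n5.
The 2nd edge added is n7–n8.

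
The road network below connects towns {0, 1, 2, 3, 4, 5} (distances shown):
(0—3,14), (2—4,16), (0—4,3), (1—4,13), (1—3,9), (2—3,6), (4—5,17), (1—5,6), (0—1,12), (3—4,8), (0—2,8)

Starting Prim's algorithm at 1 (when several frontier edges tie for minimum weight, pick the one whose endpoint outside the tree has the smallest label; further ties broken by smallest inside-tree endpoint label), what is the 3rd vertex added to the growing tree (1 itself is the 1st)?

3

Prim, starting at 1.
Step 1: frontier [1—5 6, 1—3 9, 0—1 12, 1—4 13] → take 1—5 (6); add 5.
Step 2: frontier [1—3 9, 0—1 12, 1—4 13, 4—5 17] → take 1—3 (9); add 3.
Step 3: frontier [0—1 12, 1—4 13, 2—3 6, 3—4 8, 0—3 14, 4—5 17] → take 2—3 (6); add 2.
Step 4: frontier [0—1 12, 1—4 13, 0—2 8, 2—4 16, 3—4 8, 0—3 14, 4—5 17] → take 0—2 (8); add 0.
Step 5: frontier [0—4 3, 1—4 13, 2—4 16, 3—4 8, 4—5 17] → take 0—4 (3); add 4.
Vertex order: 1, 5, 3, 2, 0, 4. The 3rd vertex is 3.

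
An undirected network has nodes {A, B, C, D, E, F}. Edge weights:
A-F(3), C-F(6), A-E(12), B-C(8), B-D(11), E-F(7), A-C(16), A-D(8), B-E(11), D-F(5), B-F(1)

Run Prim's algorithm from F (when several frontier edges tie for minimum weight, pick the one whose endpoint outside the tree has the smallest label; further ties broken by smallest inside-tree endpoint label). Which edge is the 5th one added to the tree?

E-F

Grow the tree from F using Prim:
Step 1: frontier [B-F 1, A-F 3, D-F 5, C-F 6, E-F 7] → take B-F (1); add B.
Step 2: frontier [B-C 8, B-D 11, B-E 11, A-F 3, D-F 5, C-F 6, E-F 7] → take A-F (3); add A.
Step 3: frontier [A-D 8, A-E 12, A-C 16, B-C 8, B-D 11, B-E 11, D-F 5, C-F 6, E-F 7] → take D-F (5); add D.
Step 4: frontier [A-E 12, A-C 16, B-C 8, B-E 11, C-F 6, E-F 7] → take C-F (6); add C.
Step 5: frontier [A-E 12, B-E 11, E-F 7] → take E-F (7); add E.
The 5th edge added is E-F.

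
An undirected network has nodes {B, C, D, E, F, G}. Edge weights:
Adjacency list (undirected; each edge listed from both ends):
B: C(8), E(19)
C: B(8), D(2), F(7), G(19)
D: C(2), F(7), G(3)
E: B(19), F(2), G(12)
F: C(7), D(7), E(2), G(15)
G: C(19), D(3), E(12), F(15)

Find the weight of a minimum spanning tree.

22

Grow the tree from G using Prim:
Step 1: frontier [D G 3, E G 12, F G 15, C G 19] → take D G (3); add D.
Step 2: frontier [C D 2, D F 7, E G 12, F G 15, C G 19] → take C D (2); add C.
Step 3: frontier [C F 7, B C 8, D F 7, E G 12, F G 15] → take C F (7); add F.
Step 4: frontier [B C 8, E F 2, E G 12] → take E F (2); add E.
Step 5: frontier [B C 8, B E 19] → take B C (8); add B.
MST edges: D G, C D, C F, E F, B C; total weight 3+2+7+2+8 = 22.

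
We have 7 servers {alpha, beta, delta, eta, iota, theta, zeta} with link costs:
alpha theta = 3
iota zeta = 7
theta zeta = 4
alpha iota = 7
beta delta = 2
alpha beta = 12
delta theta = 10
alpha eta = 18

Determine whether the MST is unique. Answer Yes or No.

Kruskal's algorithm — process edges by increasing weight (ties by edge label):
beta delta (2): add. Components now {beta,delta} {iota} {eta} {alpha} {theta} {zeta}
alpha theta (3): add. Components now {beta,delta} {iota} {eta} {alpha,theta} {zeta}
theta zeta (4): add. Components now {beta,delta} {iota} {eta} {alpha,theta,zeta}
alpha iota (7): add. Components now {beta,delta} {alpha,iota,theta,zeta} {eta}
iota zeta (7): skip — iota and zeta already connected.
delta theta (10): add. Components now {alpha,beta,delta,iota,theta,zeta} {eta}
alpha beta (12): skip — beta and alpha already connected.
alpha eta (18): add. Components now {alpha,beta,delta,eta,iota,theta,zeta}
Non-tree edge iota zeta has weight 7, equal to the heaviest edge on its tree cycle — swapping gives another MST of the same weight. Not unique.

No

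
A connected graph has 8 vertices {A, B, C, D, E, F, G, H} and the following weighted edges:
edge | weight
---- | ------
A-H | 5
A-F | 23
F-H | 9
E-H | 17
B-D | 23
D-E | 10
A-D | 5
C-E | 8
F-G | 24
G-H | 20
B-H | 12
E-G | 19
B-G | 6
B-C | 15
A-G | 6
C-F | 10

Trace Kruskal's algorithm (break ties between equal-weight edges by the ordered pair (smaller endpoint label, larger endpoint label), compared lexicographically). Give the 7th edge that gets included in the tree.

Sort edges by weight, then run Kruskal:
A-D (5): add — endpoints in different components.
A-H (5): add — endpoints in different components.
A-G (6): add — endpoints in different components.
B-G (6): add — endpoints in different components.
C-E (8): add — endpoints in different components.
F-H (9): add — endpoints in different components.
C-F (10): add — endpoints in different components.
The 7th edge added is C-F.

C-F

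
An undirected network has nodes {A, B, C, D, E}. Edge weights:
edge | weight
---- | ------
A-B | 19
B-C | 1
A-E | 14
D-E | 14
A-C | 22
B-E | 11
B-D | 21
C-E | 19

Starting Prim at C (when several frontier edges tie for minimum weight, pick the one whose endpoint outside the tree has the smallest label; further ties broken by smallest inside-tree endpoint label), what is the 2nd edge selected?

B-E

Prim's algorithm from C:
Step 1: cheapest edge leaving the tree is B-C (1); add B.
Step 2: cheapest edge leaving the tree is B-E (11); add E.
Step 3: cheapest edge leaving the tree is A-E (14); add A.
Step 4: cheapest edge leaving the tree is D-E (14); add D.
The 2nd edge added is B-E.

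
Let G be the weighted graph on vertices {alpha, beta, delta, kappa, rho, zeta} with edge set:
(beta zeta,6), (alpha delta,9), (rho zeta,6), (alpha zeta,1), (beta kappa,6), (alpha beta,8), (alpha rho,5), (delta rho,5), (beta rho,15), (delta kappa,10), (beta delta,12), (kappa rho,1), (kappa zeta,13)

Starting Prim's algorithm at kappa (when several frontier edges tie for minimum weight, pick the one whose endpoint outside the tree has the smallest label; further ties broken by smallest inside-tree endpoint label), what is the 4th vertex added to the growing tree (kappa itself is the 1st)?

Prim, starting at kappa.
Step 1: frontier [kappa rho 1, beta kappa 6, delta kappa 10, kappa zeta 13] → take kappa rho (1); add rho.
Step 2: frontier [beta kappa 6, delta kappa 10, kappa zeta 13, alpha rho 5, delta rho 5, rho zeta 6, beta rho 15] → take alpha rho (5); add alpha.
Step 3: frontier [alpha zeta 1, alpha beta 8, alpha delta 9, beta kappa 6, delta kappa 10, kappa zeta 13, delta rho 5, rho zeta 6, beta rho 15] → take alpha zeta (1); add zeta.
Step 4: frontier [alpha beta 8, alpha delta 9, beta kappa 6, delta kappa 10, delta rho 5, beta rho 15, beta zeta 6] → take delta rho (5); add delta.
Step 5: frontier [alpha beta 8, beta delta 12, beta kappa 6, beta rho 15, beta zeta 6] → take beta kappa (6); add beta.
Vertex order: kappa, rho, alpha, zeta, delta, beta. The 4th vertex is zeta.

zeta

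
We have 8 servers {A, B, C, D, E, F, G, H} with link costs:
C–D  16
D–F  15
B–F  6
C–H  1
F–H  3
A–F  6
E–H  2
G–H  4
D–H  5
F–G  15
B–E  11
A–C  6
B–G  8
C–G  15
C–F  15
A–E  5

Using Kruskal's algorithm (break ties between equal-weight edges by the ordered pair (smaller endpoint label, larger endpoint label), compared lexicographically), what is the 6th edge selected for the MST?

D-H

Kruskal: consider edges lightest-first.
C–H (1): add — endpoints in different components.
E–H (2): add — endpoints in different components.
F–H (3): add — endpoints in different components.
G–H (4): add — endpoints in different components.
A–E (5): add — endpoints in different components.
D–H (5): add — endpoints in different components.
A–C (6): skip — A and C already connected.
A–F (6): skip — A and F already connected.
B–F (6): add — endpoints in different components.
The 6th edge added is D–H.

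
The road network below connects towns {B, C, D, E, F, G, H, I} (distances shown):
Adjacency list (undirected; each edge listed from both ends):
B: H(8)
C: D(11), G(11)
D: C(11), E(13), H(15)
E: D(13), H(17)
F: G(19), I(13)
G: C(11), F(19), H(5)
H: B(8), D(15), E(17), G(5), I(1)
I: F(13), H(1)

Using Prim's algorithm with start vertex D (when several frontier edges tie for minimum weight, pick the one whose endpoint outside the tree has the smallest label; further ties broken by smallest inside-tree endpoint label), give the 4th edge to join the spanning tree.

H-I

Prim's algorithm from D:
Step 1: cheapest edge leaving the tree is C–D (11); add C.
Step 2: cheapest edge leaving the tree is C–G (11); add G.
Step 3: cheapest edge leaving the tree is G–H (5); add H.
Step 4: cheapest edge leaving the tree is H–I (1); add I.
Step 5: cheapest edge leaving the tree is B–H (8); add B.
Step 6: cheapest edge leaving the tree is D–E (13); add E.
Step 7: cheapest edge leaving the tree is F–I (13); add F.
The 4th edge added is H–I.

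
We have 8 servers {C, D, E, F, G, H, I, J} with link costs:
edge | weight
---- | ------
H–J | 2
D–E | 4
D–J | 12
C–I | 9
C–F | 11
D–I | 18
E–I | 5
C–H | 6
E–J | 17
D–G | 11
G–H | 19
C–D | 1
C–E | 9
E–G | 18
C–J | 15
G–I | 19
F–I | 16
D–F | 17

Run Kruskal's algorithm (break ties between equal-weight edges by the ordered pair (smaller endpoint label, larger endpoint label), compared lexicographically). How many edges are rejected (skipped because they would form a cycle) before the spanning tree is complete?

Kruskal's algorithm — process edges by increasing weight (ties by edge label):
C–D (1): add — endpoints in different components.
H–J (2): add — endpoints in different components.
D–E (4): add — endpoints in different components.
E–I (5): add — endpoints in different components.
C–H (6): add — endpoints in different components.
C–E (9): skip — C and E already connected.
C–I (9): skip — C and I already connected.
C–F (11): add — endpoints in different components.
D–G (11): add — endpoints in different components.
Edges rejected before the tree was complete: 2.

2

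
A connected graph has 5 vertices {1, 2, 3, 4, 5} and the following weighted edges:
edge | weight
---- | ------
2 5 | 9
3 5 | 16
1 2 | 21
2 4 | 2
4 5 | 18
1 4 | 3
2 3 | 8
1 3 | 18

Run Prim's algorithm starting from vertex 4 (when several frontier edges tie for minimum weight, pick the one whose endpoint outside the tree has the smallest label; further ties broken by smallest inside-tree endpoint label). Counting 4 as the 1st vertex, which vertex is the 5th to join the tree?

5

Prim, starting at 4.
Step 1: frontier [2 4 2, 1 4 3, 4 5 18] → take 2 4 (2); add 2.
Step 2: frontier [2 3 8, 2 5 9, 1 2 21, 1 4 3, 4 5 18] → take 1 4 (3); add 1.
Step 3: frontier [1 3 18, 2 3 8, 2 5 9, 4 5 18] → take 2 3 (8); add 3.
Step 4: frontier [2 5 9, 3 5 16, 4 5 18] → take 2 5 (9); add 5.
Vertex order: 4, 2, 1, 3, 5. The 5th vertex is 5.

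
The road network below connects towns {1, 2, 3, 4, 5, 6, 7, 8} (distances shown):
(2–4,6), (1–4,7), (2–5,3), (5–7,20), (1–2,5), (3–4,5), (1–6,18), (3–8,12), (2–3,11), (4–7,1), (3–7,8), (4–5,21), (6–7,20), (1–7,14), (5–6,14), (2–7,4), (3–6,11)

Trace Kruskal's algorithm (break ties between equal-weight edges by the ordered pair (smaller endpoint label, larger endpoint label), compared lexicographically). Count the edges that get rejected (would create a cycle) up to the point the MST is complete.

4

Kruskal's algorithm — process edges by increasing weight (ties by edge label):
4–7 (1): add — endpoints in different components.
2–5 (3): add — endpoints in different components.
2–7 (4): add — endpoints in different components.
1–2 (5): add — endpoints in different components.
3–4 (5): add — endpoints in different components.
2–4 (6): skip — 2 and 4 already connected.
1–4 (7): skip — 1 and 4 already connected.
3–7 (8): skip — 3 and 7 already connected.
2–3 (11): skip — 2 and 3 already connected.
3–6 (11): add — endpoints in different components.
3–8 (12): add — endpoints in different components.
Edges rejected before the tree was complete: 4.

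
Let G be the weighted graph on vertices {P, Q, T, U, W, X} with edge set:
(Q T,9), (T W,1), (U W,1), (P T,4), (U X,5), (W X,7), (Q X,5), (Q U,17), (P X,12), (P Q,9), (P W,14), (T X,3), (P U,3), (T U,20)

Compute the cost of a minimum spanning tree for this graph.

13

Kruskal: consider edges lightest-first.
T W (1): add — endpoints in different components.
U W (1): add — endpoints in different components.
P U (3): add — endpoints in different components.
T X (3): add — endpoints in different components.
P T (4): skip — P and T already connected.
Q X (5): add — endpoints in different components.
MST edges: T W, U W, P U, T X, Q X; total weight 1+1+3+3+5 = 13.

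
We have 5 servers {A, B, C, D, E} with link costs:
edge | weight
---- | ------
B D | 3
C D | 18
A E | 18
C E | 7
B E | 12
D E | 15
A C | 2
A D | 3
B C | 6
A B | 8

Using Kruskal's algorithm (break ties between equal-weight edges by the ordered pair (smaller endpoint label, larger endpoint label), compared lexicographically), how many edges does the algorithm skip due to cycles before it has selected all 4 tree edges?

Kruskal's algorithm — process edges by increasing weight (ties by edge label):
A C (2): add. Components now {A,C} {B} {D} {E}
A D (3): add. Components now {A,C,D} {B} {E}
B D (3): add. Components now {A,B,C,D} {E}
B C (6): skip — B and C already connected.
C E (7): add. Components now {A,B,C,D,E}
Edges rejected before the tree was complete: 1.

1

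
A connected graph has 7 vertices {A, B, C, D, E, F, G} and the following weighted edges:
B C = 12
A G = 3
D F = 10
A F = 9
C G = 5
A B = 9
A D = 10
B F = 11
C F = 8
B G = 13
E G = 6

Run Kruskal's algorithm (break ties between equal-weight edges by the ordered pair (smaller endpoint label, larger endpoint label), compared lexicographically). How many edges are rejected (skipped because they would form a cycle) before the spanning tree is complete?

Sort edges by weight, then run Kruskal:
A G (3): add. Components now {A,G} {B} {C} {D} {E} {F}
C G (5): add. Components now {A,C,G} {B} {D} {E} {F}
E G (6): add. Components now {A,C,E,G} {B} {D} {F}
C F (8): add. Components now {A,C,E,F,G} {B} {D}
A B (9): add. Components now {A,B,C,E,F,G} {D}
A F (9): skip — A and F already connected.
A D (10): add. Components now {A,B,C,D,E,F,G}
Edges rejected before the tree was complete: 1.

1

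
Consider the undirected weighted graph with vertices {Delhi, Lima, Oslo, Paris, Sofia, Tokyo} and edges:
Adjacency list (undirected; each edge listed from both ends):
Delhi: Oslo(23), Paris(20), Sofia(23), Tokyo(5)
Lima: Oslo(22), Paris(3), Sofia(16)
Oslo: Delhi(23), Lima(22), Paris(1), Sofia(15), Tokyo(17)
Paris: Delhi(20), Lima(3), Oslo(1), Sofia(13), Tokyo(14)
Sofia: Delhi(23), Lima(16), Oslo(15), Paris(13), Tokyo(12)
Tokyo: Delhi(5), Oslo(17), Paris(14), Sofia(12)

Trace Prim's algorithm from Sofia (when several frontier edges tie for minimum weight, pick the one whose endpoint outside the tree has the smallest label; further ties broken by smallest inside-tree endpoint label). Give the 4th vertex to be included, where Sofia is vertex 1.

Grow the tree from Sofia using Prim:
Step 1: frontier [Sofia—Tokyo 12, Paris—Sofia 13, Oslo—Sofia 15, Lima—Sofia 16, Delhi—Sofia 23] → take Sofia—Tokyo (12); add Tokyo.
Step 2: frontier [Paris—Sofia 13, Oslo—Sofia 15, Lima—Sofia 16, Delhi—Sofia 23, Delhi—Tokyo 5, Paris—Tokyo 14, Oslo—Tokyo 17] → take Delhi—Tokyo (5); add Delhi.
Step 3: frontier [Delhi—Paris 20, Delhi—Oslo 23, Paris—Sofia 13, Oslo—Sofia 15, Lima—Sofia 16, Paris—Tokyo 14, Oslo—Tokyo 17] → take Paris—Sofia (13); add Paris.
Step 4: frontier [Delhi—Oslo 23, Oslo—Paris 1, Lima—Paris 3, Oslo—Sofia 15, Lima—Sofia 16, Oslo—Tokyo 17] → take Oslo—Paris (1); add Oslo.
Step 5: frontier [Lima—Oslo 22, Lima—Paris 3, Lima—Sofia 16] → take Lima—Paris (3); add Lima.
Vertex order: Sofia, Tokyo, Delhi, Paris, Oslo, Lima. The 4th vertex is Paris.

Paris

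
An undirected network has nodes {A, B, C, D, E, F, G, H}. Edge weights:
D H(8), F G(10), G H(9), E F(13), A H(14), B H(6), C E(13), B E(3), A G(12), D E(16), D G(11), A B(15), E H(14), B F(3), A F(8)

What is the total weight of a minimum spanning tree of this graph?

Prim's algorithm from C:
Step 1: cheapest edge leaving the tree is C E (13); add E.
Step 2: cheapest edge leaving the tree is B E (3); add B.
Step 3: cheapest edge leaving the tree is B F (3); add F.
Step 4: cheapest edge leaving the tree is B H (6); add H.
Step 5: cheapest edge leaving the tree is A F (8); add A.
Step 6: cheapest edge leaving the tree is D H (8); add D.
Step 7: cheapest edge leaving the tree is G H (9); add G.
MST edges: C E, B E, B F, B H, A F, D H, G H; total weight 13+3+3+6+8+8+9 = 50.

50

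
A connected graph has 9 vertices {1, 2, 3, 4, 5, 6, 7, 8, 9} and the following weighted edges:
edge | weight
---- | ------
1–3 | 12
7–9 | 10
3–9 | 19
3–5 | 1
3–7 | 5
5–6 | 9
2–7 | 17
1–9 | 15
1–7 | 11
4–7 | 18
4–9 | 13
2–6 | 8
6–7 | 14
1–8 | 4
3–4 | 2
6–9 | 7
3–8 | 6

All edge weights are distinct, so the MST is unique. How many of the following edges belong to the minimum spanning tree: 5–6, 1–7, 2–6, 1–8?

Kruskal: consider edges lightest-first.
3–5 (1): add — endpoints in different components.
3–4 (2): add — endpoints in different components.
1–8 (4): add — endpoints in different components.
3–7 (5): add — endpoints in different components.
3–8 (6): add — endpoints in different components.
6–9 (7): add — endpoints in different components.
2–6 (8): add — endpoints in different components.
5–6 (9): add — endpoints in different components.
MST edge set: {3–5, 3–4, 1–8, 3–7, 3–8, 6–9, 2–6, 5–6}.
Of the listed edges, {5–6, 2–6, 1–8} are in the MST → 3.

3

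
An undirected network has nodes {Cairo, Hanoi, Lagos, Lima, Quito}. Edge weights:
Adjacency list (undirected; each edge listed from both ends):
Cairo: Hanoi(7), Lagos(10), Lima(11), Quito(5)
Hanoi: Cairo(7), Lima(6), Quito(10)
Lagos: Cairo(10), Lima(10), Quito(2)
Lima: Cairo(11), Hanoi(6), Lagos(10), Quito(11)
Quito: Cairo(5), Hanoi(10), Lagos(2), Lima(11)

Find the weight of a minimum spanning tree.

Prim's algorithm from Lima:
Step 1: cheapest edge leaving the tree is Hanoi—Lima (6); add Hanoi.
Step 2: cheapest edge leaving the tree is Cairo—Hanoi (7); add Cairo.
Step 3: cheapest edge leaving the tree is Cairo—Quito (5); add Quito.
Step 4: cheapest edge leaving the tree is Lagos—Quito (2); add Lagos.
MST edges: Hanoi—Lima, Cairo—Hanoi, Cairo—Quito, Lagos—Quito; total weight 6+7+5+2 = 20.

20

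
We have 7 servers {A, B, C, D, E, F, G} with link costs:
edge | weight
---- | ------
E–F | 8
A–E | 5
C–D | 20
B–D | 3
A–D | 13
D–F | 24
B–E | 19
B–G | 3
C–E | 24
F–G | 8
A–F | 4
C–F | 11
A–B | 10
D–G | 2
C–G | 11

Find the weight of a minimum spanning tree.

Kruskal's algorithm — process edges by increasing weight (ties by edge label):
D–G (2): add. Components now {A} {B} {C} {D,G} {E} {F}
B–D (3): add. Components now {A} {B,D,G} {C} {E} {F}
B–G (3): skip — B and G already connected.
A–F (4): add. Components now {A,F} {B,D,G} {C} {E}
A–E (5): add. Components now {A,E,F} {B,D,G} {C}
E–F (8): skip — E and F already connected.
F–G (8): add. Components now {A,B,D,E,F,G} {C}
A–B (10): skip — A and B already connected.
C–F (11): add. Components now {A,B,C,D,E,F,G}
MST edges: D–G, B–D, A–F, A–E, F–G, C–F; total weight 2+3+4+5+8+11 = 33.

33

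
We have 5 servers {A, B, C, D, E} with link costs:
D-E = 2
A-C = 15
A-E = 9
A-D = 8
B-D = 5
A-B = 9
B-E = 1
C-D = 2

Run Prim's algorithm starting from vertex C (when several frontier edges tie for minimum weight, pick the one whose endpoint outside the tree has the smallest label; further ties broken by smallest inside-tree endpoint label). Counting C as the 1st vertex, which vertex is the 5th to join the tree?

A

Grow the tree from C using Prim:
Step 1: cheapest edge leaving the tree is C-D (2); add D.
Step 2: cheapest edge leaving the tree is D-E (2); add E.
Step 3: cheapest edge leaving the tree is B-E (1); add B.
Step 4: cheapest edge leaving the tree is A-D (8); add A.
Vertex order: C, D, E, B, A. The 5th vertex is A.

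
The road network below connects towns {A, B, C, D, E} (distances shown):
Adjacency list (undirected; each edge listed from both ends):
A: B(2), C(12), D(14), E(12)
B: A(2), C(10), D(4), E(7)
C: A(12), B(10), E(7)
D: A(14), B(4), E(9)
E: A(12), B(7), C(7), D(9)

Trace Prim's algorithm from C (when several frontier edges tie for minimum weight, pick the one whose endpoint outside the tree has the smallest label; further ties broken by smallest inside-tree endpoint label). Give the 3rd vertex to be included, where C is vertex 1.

B

Grow the tree from C using Prim:
Step 1: cheapest edge leaving the tree is C—E (7); add E.
Step 2: cheapest edge leaving the tree is B—E (7); add B.
Step 3: cheapest edge leaving the tree is A—B (2); add A.
Step 4: cheapest edge leaving the tree is B—D (4); add D.
Vertex order: C, E, B, A, D. The 3rd vertex is B.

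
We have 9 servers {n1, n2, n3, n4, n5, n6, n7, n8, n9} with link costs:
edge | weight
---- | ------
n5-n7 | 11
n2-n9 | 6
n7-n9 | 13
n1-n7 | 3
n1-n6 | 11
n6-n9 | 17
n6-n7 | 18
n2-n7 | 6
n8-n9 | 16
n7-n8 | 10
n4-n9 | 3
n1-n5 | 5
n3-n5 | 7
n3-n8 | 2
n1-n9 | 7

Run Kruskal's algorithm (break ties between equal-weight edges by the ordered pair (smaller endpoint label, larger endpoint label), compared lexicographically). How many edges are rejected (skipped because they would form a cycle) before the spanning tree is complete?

2

Kruskal: consider edges lightest-first.
n3-n8 (2): add — endpoints in different components.
n1-n7 (3): add — endpoints in different components.
n4-n9 (3): add — endpoints in different components.
n1-n5 (5): add — endpoints in different components.
n2-n7 (6): add — endpoints in different components.
n2-n9 (6): add — endpoints in different components.
n1-n9 (7): skip — n1 and n9 already connected.
n3-n5 (7): add — endpoints in different components.
n7-n8 (10): skip — n8 and n7 already connected.
n1-n6 (11): add — endpoints in different components.
Edges rejected before the tree was complete: 2.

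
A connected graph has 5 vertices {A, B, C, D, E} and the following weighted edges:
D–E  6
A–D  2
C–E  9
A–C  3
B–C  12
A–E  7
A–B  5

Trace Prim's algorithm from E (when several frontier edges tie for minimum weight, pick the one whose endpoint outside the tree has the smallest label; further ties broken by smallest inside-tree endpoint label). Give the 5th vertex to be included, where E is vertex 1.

Prim, starting at E.
Step 1: frontier [D–E 6, A–E 7, C–E 9] → take D–E (6); add D.
Step 2: frontier [A–D 2, A–E 7, C–E 9] → take A–D (2); add A.
Step 3: frontier [A–C 3, A–B 5, C–E 9] → take A–C (3); add C.
Step 4: frontier [A–B 5, B–C 12] → take A–B (5); add B.
Vertex order: E, D, A, C, B. The 5th vertex is B.

B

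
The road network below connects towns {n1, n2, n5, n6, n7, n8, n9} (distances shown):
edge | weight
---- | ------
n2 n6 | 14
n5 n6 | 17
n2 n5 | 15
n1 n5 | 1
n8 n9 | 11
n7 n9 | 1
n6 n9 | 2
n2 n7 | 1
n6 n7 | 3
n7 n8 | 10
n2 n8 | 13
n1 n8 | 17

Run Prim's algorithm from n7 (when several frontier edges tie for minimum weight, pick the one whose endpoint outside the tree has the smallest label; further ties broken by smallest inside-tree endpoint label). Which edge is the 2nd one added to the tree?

Grow the tree from n7 using Prim:
Step 1: cheapest edge leaving the tree is n2 n7 (1); add n2.
Step 2: cheapest edge leaving the tree is n7 n9 (1); add n9.
Step 3: cheapest edge leaving the tree is n6 n9 (2); add n6.
Step 4: cheapest edge leaving the tree is n7 n8 (10); add n8.
Step 5: cheapest edge leaving the tree is n2 n5 (15); add n5.
Step 6: cheapest edge leaving the tree is n1 n5 (1); add n1.
The 2nd edge added is n7 n9.

n7-n9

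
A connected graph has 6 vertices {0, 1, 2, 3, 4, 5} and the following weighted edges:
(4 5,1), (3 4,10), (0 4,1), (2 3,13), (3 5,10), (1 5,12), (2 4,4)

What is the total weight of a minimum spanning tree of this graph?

28

Grow the tree from 4 using Prim:
Step 1: frontier [0 4 1, 4 5 1, 2 4 4, 3 4 10] → take 0 4 (1); add 0.
Step 2: frontier [4 5 1, 2 4 4, 3 4 10] → take 4 5 (1); add 5.
Step 3: frontier [2 4 4, 3 4 10, 3 5 10, 1 5 12] → take 2 4 (4); add 2.
Step 4: frontier [2 3 13, 3 4 10, 3 5 10, 1 5 12] → take 3 4 (10); add 3.
Step 5: frontier [1 5 12] → take 1 5 (12); add 1.
MST edges: 0 4, 4 5, 2 4, 3 4, 1 5; total weight 1+1+4+10+12 = 28.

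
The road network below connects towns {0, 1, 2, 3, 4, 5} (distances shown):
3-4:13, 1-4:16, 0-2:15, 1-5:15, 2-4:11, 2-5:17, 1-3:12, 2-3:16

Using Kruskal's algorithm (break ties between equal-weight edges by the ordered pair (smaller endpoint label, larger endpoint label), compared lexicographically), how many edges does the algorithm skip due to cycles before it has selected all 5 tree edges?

0

Kruskal: consider edges lightest-first.
2-4 (11): add. Components now {0} {1} {2,4} {3} {5}
1-3 (12): add. Components now {0} {1,3} {2,4} {5}
3-4 (13): add. Components now {0} {1,2,3,4} {5}
0-2 (15): add. Components now {0,1,2,3,4} {5}
1-5 (15): add. Components now {0,1,2,3,4,5}
Edges rejected before the tree was complete: 0.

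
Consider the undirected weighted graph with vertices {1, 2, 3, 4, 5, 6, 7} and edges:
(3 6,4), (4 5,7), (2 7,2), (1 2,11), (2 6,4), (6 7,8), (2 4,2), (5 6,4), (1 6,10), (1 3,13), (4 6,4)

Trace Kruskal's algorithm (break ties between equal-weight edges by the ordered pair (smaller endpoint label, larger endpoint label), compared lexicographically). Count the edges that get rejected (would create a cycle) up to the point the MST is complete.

Kruskal's algorithm — process edges by increasing weight (ties by edge label):
2 4 (2): add. Components now {1} {2,4} {3} {5} {6} {7}
2 7 (2): add. Components now {1} {2,4,7} {3} {5} {6}
2 6 (4): add. Components now {1} {2,4,6,7} {3} {5}
3 6 (4): add. Components now {1} {2,3,4,6,7} {5}
4 6 (4): skip — 4 and 6 already connected.
5 6 (4): add. Components now {1} {2,3,4,5,6,7}
4 5 (7): skip — 4 and 5 already connected.
6 7 (8): skip — 6 and 7 already connected.
1 6 (10): add. Components now {1,2,3,4,5,6,7}
Edges rejected before the tree was complete: 3.

3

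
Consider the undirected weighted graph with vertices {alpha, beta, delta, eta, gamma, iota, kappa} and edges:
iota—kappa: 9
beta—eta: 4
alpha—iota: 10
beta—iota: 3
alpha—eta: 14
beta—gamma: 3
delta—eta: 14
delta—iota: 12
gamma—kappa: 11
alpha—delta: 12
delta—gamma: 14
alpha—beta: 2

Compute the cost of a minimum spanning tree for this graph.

33

Kruskal: consider edges lightest-first.
alpha—beta (2): add. Components now {iota} {kappa} {alpha,beta} {gamma} {delta} {eta}
beta—gamma (3): add. Components now {iota} {kappa} {alpha,beta,gamma} {delta} {eta}
beta—iota (3): add. Components now {alpha,beta,gamma,iota} {kappa} {delta} {eta}
beta—eta (4): add. Components now {alpha,beta,eta,gamma,iota} {kappa} {delta}
iota—kappa (9): add. Components now {alpha,beta,eta,gamma,iota,kappa} {delta}
alpha—iota (10): skip — iota and alpha already connected.
gamma—kappa (11): skip — kappa and gamma already connected.
alpha—delta (12): add. Components now {alpha,beta,delta,eta,gamma,iota,kappa}
MST edges: alpha—beta, beta—gamma, beta—iota, beta—eta, iota—kappa, alpha—delta; total weight 2+3+3+4+9+12 = 33.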